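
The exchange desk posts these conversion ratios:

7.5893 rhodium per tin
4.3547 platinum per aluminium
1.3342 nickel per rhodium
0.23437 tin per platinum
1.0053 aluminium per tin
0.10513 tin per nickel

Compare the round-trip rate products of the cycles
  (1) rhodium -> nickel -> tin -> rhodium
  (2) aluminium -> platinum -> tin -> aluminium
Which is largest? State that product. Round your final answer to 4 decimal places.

1.0645

(1) 1.3342 × 0.10513 × 7.5893 = 1.06451
(2) 4.3547 × 0.23437 × 1.0053 = 1.02602
Highest is cycle (1) at 1.0645 (>1, arbitrage).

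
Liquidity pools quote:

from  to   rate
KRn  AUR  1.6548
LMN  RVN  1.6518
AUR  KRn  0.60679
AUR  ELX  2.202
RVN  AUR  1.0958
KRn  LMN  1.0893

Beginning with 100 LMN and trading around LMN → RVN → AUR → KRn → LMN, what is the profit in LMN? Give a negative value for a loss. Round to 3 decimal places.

100 LMN × 1.6518 = 165.18 RVN
165.18 RVN × 1.0958 = 181.004244 AUR
181.004244 AUR × 0.60679 = 109.83156521676 KRn
109.83156521676 KRn × 1.0893 = 119.639523990616668 LMN
Net change: 119.639523990616668 − 100 = 19.639523990616668 LMN

19.640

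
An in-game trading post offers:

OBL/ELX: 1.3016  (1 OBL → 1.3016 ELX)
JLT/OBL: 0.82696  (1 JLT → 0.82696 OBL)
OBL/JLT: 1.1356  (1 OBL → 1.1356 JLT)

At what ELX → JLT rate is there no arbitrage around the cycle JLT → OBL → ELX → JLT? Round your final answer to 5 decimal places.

Known legs of the cycle: 0.82696 × 1.3016 = 1.076371136
For no arbitrage the full-cycle product must be 1, so the missing rate is 1 / 1.076371136 ≈ 0.9290476.

0.92905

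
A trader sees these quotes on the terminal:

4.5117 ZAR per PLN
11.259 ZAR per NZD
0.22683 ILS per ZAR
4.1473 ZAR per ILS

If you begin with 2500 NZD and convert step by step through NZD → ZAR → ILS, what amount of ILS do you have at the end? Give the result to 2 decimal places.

6384.70

2500 NZD × 11.259 = 28147.5 ZAR
28147.5 ZAR × 0.22683 = 6384.697425 ILS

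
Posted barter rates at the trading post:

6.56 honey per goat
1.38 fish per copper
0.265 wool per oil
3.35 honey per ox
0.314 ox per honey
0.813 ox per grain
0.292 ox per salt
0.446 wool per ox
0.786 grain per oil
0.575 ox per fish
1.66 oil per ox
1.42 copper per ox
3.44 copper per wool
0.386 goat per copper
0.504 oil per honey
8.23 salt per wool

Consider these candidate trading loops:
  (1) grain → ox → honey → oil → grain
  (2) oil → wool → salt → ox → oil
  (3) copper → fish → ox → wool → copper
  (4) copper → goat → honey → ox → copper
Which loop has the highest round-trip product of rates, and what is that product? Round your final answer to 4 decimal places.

(1) 0.813 × 3.35 × 0.504 × 0.786 = 1.07892
(2) 0.265 × 8.23 × 0.292 × 1.66 = 1.05715
(3) 1.38 × 0.575 × 0.446 × 3.44 = 1.21742
(4) 0.386 × 6.56 × 0.314 × 1.42 = 1.12904
Highest is cycle (3) at 1.2174 (>1, arbitrage).

1.2174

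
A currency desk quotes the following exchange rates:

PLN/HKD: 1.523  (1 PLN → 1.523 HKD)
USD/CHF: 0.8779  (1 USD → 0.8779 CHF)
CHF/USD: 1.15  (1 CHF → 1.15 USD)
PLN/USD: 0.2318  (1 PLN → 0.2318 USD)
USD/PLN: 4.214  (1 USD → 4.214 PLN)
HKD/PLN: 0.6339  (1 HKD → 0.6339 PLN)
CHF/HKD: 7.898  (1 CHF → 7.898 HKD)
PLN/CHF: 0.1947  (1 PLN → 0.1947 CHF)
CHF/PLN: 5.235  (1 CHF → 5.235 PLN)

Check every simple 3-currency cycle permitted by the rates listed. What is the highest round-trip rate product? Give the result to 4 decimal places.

CHF→PLN→USD→CHF: 5.235 × 0.2318 × 0.8779 = 1.06531
HKD→PLN→CHF→HKD: 0.6339 × 0.1947 × 7.898 = 0.97477
CHF→USD→PLN→CHF: 1.15 × 4.214 × 0.1947 = 0.94354
Maximum is CHF→PLN→USD→CHF at 1.0653; arbitrage exists.

1.0653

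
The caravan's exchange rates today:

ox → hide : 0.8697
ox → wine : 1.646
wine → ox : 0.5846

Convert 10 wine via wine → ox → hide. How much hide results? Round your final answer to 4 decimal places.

5.0843

10 wine × 0.5846 = 5.846 ox
5.846 ox × 0.8697 = 5.0842662 hide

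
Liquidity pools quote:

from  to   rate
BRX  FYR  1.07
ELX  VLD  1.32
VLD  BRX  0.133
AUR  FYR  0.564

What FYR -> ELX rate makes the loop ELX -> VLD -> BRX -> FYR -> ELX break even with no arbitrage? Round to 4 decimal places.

5.3234

Known legs of the cycle: 1.32 × 0.133 × 1.07 = 0.1878492
For no arbitrage the full-cycle product must be 1, so the missing rate is 1 / 0.1878492 ≈ 5.323419.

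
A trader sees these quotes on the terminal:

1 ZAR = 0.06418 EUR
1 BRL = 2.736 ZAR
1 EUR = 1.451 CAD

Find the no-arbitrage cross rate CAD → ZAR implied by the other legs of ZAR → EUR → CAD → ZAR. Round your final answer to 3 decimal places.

Known legs of the cycle: 0.06418 × 1.451 = 0.09312518
For no arbitrage the full-cycle product must be 1, so the missing rate is 1 / 0.09312518 ≈ 10.73823.

10.738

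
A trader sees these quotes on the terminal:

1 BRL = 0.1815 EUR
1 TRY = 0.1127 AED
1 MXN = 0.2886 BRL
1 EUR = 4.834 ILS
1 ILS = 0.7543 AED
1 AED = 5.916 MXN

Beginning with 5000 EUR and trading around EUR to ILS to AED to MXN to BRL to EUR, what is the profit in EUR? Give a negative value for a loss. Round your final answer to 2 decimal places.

649.65

5000 EUR × 4.834 = 24170 ILS
24170 ILS × 0.7543 = 18231.431 AED
18231.431 AED × 5.916 = 107857.145796 MXN
107857.145796 MXN × 0.2886 = 31127.5722767256 BRL
31127.5722767256 BRL × 0.1815 = 5649.6543682256964 EUR
Net change: 5649.6543682256964 − 5000 = 649.6543682256964 EUR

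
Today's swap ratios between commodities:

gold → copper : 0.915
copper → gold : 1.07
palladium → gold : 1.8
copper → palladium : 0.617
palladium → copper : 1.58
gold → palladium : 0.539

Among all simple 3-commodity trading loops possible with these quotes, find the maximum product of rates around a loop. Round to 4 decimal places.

gold→copper→palladium→gold: 0.915 × 0.617 × 1.8 = 1.01620
gold→palladium→copper→gold: 0.539 × 1.58 × 1.07 = 0.91123
Maximum is gold→copper→palladium→gold at 1.0162; arbitrage exists.

1.0162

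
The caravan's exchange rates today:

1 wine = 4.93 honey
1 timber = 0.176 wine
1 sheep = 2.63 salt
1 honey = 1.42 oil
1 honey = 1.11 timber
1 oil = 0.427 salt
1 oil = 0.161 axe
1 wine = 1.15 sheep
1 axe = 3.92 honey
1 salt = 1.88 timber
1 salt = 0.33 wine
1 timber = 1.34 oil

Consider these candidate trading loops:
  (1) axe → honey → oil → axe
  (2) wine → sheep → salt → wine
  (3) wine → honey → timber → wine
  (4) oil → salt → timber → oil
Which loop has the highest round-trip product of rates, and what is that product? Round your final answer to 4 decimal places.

(1) 3.92 × 1.42 × 0.161 = 0.89619
(2) 1.15 × 2.63 × 0.33 = 0.99809
(3) 4.93 × 1.11 × 0.176 = 0.96312
(4) 0.427 × 1.88 × 1.34 = 1.07570
Highest is cycle (4) at 1.0757 (>1, arbitrage).

1.0757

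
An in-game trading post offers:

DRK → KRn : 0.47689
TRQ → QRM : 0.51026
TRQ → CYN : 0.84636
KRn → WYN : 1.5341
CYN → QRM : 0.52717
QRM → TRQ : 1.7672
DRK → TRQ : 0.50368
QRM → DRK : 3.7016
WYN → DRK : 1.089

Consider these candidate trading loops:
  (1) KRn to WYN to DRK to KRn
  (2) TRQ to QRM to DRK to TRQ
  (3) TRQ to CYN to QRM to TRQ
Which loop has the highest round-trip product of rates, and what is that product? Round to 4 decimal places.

0.9513

(1) 1.5341 × 1.089 × 0.47689 = 0.79671
(2) 0.51026 × 3.7016 × 0.50368 = 0.95134
(3) 0.84636 × 0.52717 × 1.7672 = 0.78848
Highest is cycle (2) at 0.9513 (≤1, no arbitrage).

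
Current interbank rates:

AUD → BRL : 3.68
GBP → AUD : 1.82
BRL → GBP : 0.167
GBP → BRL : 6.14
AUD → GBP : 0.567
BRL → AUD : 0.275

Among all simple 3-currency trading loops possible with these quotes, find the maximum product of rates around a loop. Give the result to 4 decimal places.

1.1185

GBP→AUD→BRL→GBP: 1.82 × 3.68 × 0.167 = 1.11850
GBP→BRL→AUD→GBP: 6.14 × 0.275 × 0.567 = 0.95738
Maximum is GBP→AUD→BRL→GBP at 1.1185; arbitrage exists.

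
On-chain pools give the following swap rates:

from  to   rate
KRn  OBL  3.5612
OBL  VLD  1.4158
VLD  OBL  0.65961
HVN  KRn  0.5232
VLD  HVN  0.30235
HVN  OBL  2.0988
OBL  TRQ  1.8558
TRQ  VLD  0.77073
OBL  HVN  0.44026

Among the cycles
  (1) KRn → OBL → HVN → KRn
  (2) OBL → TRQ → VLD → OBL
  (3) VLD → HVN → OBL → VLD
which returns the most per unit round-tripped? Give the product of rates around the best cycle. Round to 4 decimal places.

0.9435

(1) 3.5612 × 0.44026 × 0.5232 = 0.82030
(2) 1.8558 × 0.77073 × 0.65961 = 0.94345
(3) 0.30235 × 2.0988 × 1.4158 = 0.89843
Highest is cycle (2) at 0.9435 (≤1, no arbitrage).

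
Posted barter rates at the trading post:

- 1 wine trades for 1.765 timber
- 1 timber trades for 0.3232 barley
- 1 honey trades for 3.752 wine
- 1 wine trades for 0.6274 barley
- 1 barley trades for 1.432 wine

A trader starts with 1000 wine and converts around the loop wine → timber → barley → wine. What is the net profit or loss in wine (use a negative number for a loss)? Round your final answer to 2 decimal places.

1000 wine × 1.765 = 1765 timber
1765 timber × 0.3232 = 570.448 barley
570.448 barley × 1.432 = 816.881536 wine
Net change: 816.881536 − 1000 = -183.118464 wine

-183.12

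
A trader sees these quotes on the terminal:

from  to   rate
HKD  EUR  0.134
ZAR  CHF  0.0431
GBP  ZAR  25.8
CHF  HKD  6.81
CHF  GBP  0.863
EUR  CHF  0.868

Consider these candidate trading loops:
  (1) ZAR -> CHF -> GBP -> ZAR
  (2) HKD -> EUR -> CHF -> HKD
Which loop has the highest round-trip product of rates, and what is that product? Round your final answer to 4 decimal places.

0.9596

(1) 0.0431 × 0.863 × 25.8 = 0.95964
(2) 0.134 × 0.868 × 6.81 = 0.79208
Highest is cycle (1) at 0.9596 (≤1, no arbitrage).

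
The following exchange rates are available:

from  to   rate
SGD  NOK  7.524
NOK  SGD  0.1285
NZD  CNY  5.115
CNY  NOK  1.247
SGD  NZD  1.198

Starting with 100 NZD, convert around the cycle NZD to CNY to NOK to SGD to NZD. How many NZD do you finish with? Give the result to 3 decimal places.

98.191

100 NZD × 5.115 = 511.5 CNY
511.5 CNY × 1.247 = 637.8405 NOK
637.8405 NOK × 0.1285 = 81.96250425 SGD
81.96250425 SGD × 1.198 = 98.1910800915 NZD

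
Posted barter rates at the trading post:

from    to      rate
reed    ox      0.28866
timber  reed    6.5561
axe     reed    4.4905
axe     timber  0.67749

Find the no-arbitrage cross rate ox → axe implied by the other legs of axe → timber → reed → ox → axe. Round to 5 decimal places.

Known legs of the cycle: 0.67749 × 6.5561 × 0.28866 = 1.28213886727674
For no arbitrage the full-cycle product must be 1, so the missing rate is 1 / 1.28213886727674 ≈ 0.7799467.

0.77995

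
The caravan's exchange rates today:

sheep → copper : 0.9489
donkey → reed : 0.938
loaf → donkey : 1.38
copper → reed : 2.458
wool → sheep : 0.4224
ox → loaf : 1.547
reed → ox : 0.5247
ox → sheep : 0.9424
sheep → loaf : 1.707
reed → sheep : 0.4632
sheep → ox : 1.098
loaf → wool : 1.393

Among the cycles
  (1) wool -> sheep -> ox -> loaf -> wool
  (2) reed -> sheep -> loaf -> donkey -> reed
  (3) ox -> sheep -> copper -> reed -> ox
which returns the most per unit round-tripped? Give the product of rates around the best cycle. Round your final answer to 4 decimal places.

(1) 0.4224 × 1.098 × 1.547 × 1.393 = 0.99947
(2) 0.4632 × 1.707 × 1.38 × 0.938 = 1.02349
(3) 0.9424 × 0.9489 × 2.458 × 0.5247 = 1.15332
Highest is cycle (3) at 1.1533 (>1, arbitrage).

1.1533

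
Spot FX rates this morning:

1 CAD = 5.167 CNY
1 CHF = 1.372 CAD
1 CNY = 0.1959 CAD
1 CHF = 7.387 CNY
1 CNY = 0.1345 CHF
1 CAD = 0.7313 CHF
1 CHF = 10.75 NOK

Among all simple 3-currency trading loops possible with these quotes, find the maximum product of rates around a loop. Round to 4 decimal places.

1.0583

CNY→CAD→CHF→CNY: 0.1959 × 0.7313 × 7.387 = 1.05827
CNY→CHF→CAD→CNY: 0.1345 × 1.372 × 5.167 = 0.95349
Maximum is CNY→CAD→CHF→CNY at 1.0583; arbitrage exists.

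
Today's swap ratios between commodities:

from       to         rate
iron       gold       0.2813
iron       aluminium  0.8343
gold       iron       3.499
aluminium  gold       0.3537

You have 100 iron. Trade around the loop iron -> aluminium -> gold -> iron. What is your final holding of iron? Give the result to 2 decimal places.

100 iron × 0.8343 = 83.43 aluminium
83.43 aluminium × 0.3537 = 29.509191 gold
29.509191 gold × 3.499 = 103.252659309 iron

103.25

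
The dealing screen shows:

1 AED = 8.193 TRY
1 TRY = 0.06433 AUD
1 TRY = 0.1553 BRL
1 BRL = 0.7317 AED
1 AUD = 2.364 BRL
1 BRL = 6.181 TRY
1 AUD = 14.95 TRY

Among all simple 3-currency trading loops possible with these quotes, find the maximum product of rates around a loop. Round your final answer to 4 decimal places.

0.9400

AUD→BRL→TRY→AUD: 2.364 × 6.181 × 0.06433 = 0.93998
AED→TRY→BRL→AED: 8.193 × 0.1553 × 0.7317 = 0.93100
Maximum is AUD→BRL→TRY→AUD at 0.9400; no arbitrage — every cycle loses value.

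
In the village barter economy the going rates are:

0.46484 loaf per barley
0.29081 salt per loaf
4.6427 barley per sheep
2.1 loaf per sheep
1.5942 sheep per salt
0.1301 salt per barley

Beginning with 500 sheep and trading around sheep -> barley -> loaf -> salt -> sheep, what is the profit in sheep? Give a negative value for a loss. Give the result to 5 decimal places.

500 sheep × 4.6427 = 2321.35 barley
2321.35 barley × 0.46484 = 1079.056334 loaf
1079.056334 loaf × 0.29081 = 313.80037249054 salt
313.80037249054 salt × 1.5942 = 500.260553824418868 sheep
Net change: 500.260553824418868 − 500 = 0.260553824418868 sheep

0.26055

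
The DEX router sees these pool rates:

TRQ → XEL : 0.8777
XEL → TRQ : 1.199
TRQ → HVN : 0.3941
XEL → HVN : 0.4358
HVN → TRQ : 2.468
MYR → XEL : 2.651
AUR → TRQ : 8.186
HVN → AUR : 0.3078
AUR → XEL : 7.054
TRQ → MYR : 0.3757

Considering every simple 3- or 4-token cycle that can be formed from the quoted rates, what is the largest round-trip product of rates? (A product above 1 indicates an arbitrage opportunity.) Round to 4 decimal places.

1.1942

TRQ→MYR→XEL→TRQ: 0.3757 × 2.651 × 1.199 = 1.19418
TRQ→MYR→XEL→HVN→TRQ: 0.3757 × 2.651 × 0.4358 × 2.468 = 1.07123
TRQ→HVN→AUR→XEL→TRQ: 0.3941 × 0.3078 × 7.054 × 1.199 = 1.02596
TRQ→HVN→AUR→TRQ: 0.3941 × 0.3078 × 8.186 = 0.99299
TRQ→XEL→HVN→AUR→TRQ: 0.8777 × 0.4358 × 0.3078 × 8.186 = 0.96377
HVN→AUR→XEL→HVN: 0.3078 × 7.054 × 0.4358 = 0.94622
TRQ→XEL→HVN→TRQ: 0.8777 × 0.4358 × 2.468 = 0.94401
Maximum is TRQ→MYR→XEL→TRQ at 1.1942; arbitrage exists.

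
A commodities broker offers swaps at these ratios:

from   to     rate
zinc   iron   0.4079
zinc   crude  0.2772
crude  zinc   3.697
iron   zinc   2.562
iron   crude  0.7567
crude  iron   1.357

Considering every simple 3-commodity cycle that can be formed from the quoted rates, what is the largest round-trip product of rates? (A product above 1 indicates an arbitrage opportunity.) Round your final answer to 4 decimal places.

crude→zinc→iron→crude: 3.697 × 0.4079 × 0.7567 = 1.14111
crude→iron→zinc→crude: 1.357 × 2.562 × 0.2772 = 0.96372
Maximum is crude→zinc→iron→crude at 1.1411; arbitrage exists.

1.1411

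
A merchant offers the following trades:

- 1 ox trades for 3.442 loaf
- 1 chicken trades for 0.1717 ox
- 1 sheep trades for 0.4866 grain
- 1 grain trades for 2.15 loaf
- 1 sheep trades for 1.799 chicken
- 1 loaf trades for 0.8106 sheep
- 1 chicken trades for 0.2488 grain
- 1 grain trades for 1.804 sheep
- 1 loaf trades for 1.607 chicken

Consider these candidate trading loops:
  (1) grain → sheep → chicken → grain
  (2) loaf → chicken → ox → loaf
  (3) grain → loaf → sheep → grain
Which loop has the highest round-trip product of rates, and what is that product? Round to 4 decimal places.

(1) 1.804 × 1.799 × 0.2488 = 0.80745
(2) 1.607 × 0.1717 × 3.442 = 0.94972
(3) 2.15 × 0.8106 × 0.4866 = 0.84804
Highest is cycle (2) at 0.9497 (≤1, no arbitrage).

0.9497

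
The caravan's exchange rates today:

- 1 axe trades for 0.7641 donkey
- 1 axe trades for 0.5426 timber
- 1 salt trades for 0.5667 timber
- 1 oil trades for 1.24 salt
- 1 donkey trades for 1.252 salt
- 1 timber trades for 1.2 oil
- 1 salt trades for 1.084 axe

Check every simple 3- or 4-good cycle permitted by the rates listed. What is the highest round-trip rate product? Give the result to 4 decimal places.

donkey→salt→axe→donkey: 1.252 × 1.084 × 0.7641 = 1.03701
oil→salt→axe→timber→oil: 1.24 × 1.084 × 0.5426 × 1.2 = 0.87521
oil→salt→timber→oil: 1.24 × 0.5667 × 1.2 = 0.84325
Maximum is donkey→salt→axe→donkey at 1.0370; arbitrage exists.

1.0370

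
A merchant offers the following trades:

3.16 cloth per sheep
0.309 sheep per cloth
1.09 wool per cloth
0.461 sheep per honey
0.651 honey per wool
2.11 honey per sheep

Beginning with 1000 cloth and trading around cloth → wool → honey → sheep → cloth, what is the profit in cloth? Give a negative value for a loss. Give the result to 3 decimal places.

33.702

1000 cloth × 1.09 = 1090 wool
1090 wool × 0.651 = 709.59 honey
709.59 honey × 0.461 = 327.12099 sheep
327.12099 sheep × 3.16 = 1033.7023284 cloth
Net change: 1033.7023284 − 1000 = 33.7023284 cloth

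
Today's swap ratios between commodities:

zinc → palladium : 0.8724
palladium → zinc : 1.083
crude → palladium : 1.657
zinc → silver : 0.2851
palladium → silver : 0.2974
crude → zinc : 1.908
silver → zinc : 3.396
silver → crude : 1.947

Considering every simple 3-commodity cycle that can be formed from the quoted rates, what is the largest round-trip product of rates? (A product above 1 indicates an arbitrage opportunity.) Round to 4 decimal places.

1.0591

zinc→silver→crude→zinc: 0.2851 × 1.947 × 1.908 = 1.05911
silver→crude→palladium→silver: 1.947 × 1.657 × 0.2974 = 0.95947
zinc→palladium→silver→zinc: 0.8724 × 0.2974 × 3.396 = 0.88110
Maximum is zinc→silver→crude→zinc at 1.0591; arbitrage exists.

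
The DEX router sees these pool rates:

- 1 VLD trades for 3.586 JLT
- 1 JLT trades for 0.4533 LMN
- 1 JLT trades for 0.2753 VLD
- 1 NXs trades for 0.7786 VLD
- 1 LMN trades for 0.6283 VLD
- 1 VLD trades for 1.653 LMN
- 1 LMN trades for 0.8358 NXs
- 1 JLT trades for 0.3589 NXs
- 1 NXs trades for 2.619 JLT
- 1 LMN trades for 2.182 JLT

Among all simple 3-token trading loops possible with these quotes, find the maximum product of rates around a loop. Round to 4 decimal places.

VLD→LMN→NXs→VLD: 1.653 × 0.8358 × 0.7786 = 1.07570
JLT→LMN→VLD→JLT: 0.4533 × 0.6283 × 3.586 = 1.02132
JLT→NXs→VLD→JLT: 0.3589 × 0.7786 × 3.586 = 1.00207
JLT→VLD→LMN→JLT: 0.2753 × 1.653 × 2.182 = 0.99296
JLT→LMN→NXs→JLT: 0.4533 × 0.8358 × 2.619 = 0.99226
Maximum is VLD→LMN→NXs→VLD at 1.0757; arbitrage exists.

1.0757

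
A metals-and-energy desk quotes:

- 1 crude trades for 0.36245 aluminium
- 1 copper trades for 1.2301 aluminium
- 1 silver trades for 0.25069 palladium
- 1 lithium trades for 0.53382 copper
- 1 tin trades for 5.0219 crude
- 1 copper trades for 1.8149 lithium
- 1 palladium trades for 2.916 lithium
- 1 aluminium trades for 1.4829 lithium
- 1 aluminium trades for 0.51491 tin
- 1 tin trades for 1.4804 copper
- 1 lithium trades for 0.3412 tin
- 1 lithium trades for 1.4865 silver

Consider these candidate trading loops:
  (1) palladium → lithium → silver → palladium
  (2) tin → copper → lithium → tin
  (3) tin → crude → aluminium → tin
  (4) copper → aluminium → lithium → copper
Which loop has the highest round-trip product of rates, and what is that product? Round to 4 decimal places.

1.0866

(1) 2.916 × 1.4865 × 0.25069 = 1.08665
(2) 1.4804 × 1.8149 × 0.3412 = 0.91673
(3) 5.0219 × 0.36245 × 0.51491 = 0.93723
(4) 1.2301 × 1.4829 × 0.53382 = 0.97375
Highest is cycle (1) at 1.0866 (>1, arbitrage).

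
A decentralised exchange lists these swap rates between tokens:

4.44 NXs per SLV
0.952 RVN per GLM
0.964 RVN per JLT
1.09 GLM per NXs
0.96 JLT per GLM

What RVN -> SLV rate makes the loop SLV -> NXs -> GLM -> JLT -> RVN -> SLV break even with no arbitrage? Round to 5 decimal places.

Known legs of the cycle: 4.44 × 1.09 × 0.96 × 0.964 = 4.478759424
For no arbitrage the full-cycle product must be 1, so the missing rate is 1 / 4.478759424 ≈ 0.2232761.

0.22328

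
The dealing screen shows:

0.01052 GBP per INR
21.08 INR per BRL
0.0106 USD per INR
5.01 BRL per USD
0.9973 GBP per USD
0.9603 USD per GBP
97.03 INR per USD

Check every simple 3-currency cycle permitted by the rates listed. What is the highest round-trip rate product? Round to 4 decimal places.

1.1195

BRL→INR→USD→BRL: 21.08 × 0.0106 × 5.01 = 1.11947
GBP→USD→INR→GBP: 0.9603 × 97.03 × 0.01052 = 0.98023
Maximum is BRL→INR→USD→BRL at 1.1195; arbitrage exists.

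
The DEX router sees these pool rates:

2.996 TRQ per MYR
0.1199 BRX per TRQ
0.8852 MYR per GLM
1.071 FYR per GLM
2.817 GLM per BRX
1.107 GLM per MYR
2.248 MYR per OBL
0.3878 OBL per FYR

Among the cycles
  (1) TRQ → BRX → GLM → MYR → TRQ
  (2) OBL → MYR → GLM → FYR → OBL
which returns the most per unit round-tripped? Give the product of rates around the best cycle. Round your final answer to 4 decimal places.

1.0336

(1) 0.1199 × 2.817 × 0.8852 × 2.996 = 0.89576
(2) 2.248 × 1.107 × 1.071 × 0.3878 = 1.03357
Highest is cycle (2) at 1.0336 (>1, arbitrage).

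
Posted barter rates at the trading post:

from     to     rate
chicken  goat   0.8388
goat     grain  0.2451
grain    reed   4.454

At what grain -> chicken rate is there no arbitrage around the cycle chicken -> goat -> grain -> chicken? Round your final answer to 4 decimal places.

Known legs of the cycle: 0.8388 × 0.2451 = 0.20558988
For no arbitrage the full-cycle product must be 1, so the missing rate is 1 / 0.20558988 ≈ 4.864053.

4.8641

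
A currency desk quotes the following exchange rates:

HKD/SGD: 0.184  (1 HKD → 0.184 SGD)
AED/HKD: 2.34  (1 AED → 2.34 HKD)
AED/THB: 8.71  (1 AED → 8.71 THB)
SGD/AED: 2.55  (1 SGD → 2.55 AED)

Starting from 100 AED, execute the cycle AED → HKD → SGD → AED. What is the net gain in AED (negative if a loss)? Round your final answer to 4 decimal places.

100 AED × 2.34 = 234 HKD
234 HKD × 0.184 = 43.056 SGD
43.056 SGD × 2.55 = 109.7928 AED
Net change: 109.7928 − 100 = 9.7928 AED

9.7928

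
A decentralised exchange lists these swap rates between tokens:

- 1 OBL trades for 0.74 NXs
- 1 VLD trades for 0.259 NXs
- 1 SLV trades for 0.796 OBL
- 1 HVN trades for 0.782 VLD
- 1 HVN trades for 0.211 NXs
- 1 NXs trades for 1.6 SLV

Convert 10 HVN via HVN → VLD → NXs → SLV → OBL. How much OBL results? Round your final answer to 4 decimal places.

2.5795

10 HVN × 0.782 = 7.82 VLD
7.82 VLD × 0.259 = 2.02538 NXs
2.02538 NXs × 1.6 = 3.240608 SLV
3.240608 SLV × 0.796 = 2.579523968 OBL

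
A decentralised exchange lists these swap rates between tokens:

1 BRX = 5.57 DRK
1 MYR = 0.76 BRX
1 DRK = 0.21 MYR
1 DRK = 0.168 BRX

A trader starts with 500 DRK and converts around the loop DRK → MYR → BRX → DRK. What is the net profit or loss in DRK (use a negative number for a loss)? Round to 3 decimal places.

-55.514

500 DRK × 0.21 = 105 MYR
105 MYR × 0.76 = 79.8 BRX
79.8 BRX × 5.57 = 444.486 DRK
Net change: 444.486 − 500 = -55.514 DRK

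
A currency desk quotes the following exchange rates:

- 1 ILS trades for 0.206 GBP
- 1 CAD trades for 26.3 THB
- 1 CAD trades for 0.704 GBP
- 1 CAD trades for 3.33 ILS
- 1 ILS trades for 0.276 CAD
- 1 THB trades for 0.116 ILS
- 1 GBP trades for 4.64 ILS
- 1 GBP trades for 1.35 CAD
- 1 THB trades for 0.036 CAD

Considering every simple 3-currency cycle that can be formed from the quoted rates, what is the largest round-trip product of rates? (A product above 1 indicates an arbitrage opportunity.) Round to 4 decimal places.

CAD→ILS→GBP→CAD: 3.33 × 0.206 × 1.35 = 0.92607
CAD→GBP→ILS→CAD: 0.704 × 4.64 × 0.276 = 0.90157
CAD→THB→ILS→CAD: 26.3 × 0.116 × 0.276 = 0.84202
Maximum is CAD→ILS→GBP→CAD at 0.9261; no arbitrage — every cycle loses value.

0.9261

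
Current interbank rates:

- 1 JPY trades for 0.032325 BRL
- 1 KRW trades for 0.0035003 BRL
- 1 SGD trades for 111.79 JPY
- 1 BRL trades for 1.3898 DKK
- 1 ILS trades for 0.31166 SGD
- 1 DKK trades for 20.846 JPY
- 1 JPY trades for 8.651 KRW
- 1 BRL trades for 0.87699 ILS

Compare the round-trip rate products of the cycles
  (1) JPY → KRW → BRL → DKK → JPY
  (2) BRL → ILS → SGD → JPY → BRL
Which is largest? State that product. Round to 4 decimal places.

(1) 8.651 × 0.0035003 × 1.3898 × 20.846 = 0.87730
(2) 0.87699 × 0.31166 × 111.79 × 0.032325 = 0.98768
Highest is cycle (2) at 0.9877 (≤1, no arbitrage).

0.9877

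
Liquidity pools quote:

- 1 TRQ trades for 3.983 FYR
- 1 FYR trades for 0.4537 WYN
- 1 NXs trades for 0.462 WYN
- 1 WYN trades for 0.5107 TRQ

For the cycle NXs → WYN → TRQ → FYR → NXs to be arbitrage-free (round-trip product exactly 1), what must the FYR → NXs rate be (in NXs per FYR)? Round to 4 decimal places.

Known legs of the cycle: 0.462 × 0.5107 × 3.983 = 0.9397625622
For no arbitrage the full-cycle product must be 1, so the missing rate is 1 / 0.9397625622 ≈ 1.064099.

1.0641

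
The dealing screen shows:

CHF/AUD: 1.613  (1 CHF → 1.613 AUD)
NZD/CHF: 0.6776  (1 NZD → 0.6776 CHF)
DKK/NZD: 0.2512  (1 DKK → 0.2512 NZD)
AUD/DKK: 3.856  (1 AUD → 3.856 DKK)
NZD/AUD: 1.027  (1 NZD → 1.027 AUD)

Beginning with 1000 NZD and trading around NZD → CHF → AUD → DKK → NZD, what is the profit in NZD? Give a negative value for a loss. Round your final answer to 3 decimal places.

1000 NZD × 0.6776 = 677.6 CHF
677.6 CHF × 1.613 = 1092.9688 AUD
1092.9688 AUD × 3.856 = 4214.4876928 DKK
4214.4876928 DKK × 0.2512 = 1058.67930843136 NZD
Net change: 1058.67930843136 − 1000 = 58.67930843136 NZD

58.679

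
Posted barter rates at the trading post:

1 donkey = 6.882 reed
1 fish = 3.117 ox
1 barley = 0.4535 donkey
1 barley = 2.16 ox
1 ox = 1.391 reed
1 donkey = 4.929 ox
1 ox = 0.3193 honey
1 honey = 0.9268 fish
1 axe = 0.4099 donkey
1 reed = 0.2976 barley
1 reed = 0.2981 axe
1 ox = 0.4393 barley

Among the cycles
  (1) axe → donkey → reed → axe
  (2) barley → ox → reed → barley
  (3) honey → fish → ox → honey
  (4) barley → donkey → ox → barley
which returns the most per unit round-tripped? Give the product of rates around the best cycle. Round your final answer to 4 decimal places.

0.9820

(1) 0.4099 × 6.882 × 0.2981 = 0.84092
(2) 2.16 × 1.391 × 0.2976 = 0.89416
(3) 0.9268 × 3.117 × 0.3193 = 0.92241
(4) 0.4535 × 4.929 × 0.4393 = 0.98197
Highest is cycle (4) at 0.9820 (≤1, no arbitrage).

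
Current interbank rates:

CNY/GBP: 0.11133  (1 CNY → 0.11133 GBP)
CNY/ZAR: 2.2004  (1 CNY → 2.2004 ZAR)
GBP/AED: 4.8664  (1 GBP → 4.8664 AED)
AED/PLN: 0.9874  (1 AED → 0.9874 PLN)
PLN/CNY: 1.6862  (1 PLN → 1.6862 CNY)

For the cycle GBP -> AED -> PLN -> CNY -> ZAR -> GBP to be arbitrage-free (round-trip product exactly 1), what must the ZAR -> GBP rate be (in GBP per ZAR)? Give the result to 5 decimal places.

0.05609

Known legs of the cycle: 4.8664 × 0.9874 × 1.6862 × 2.2004 = 17.8283703682150528
For no arbitrage the full-cycle product must be 1, so the missing rate is 1 / 17.8283703682150528 ≈ 0.0560904.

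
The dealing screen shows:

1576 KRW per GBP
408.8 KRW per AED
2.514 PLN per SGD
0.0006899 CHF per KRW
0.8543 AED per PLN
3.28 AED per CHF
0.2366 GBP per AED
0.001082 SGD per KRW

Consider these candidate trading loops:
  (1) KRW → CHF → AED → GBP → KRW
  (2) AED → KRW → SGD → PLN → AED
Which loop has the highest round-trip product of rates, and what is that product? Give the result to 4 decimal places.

(1) 0.0006899 × 3.28 × 0.2366 × 1576 = 0.84378
(2) 408.8 × 0.001082 × 2.514 × 0.8543 = 0.94998
Highest is cycle (2) at 0.9500 (≤1, no arbitrage).

0.9500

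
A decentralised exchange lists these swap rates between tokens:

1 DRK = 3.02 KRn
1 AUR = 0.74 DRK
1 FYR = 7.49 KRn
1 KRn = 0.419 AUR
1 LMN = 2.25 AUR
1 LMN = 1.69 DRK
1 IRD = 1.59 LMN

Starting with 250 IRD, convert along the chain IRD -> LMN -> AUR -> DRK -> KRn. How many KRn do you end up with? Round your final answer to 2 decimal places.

250 IRD × 1.59 = 397.5 LMN
397.5 LMN × 2.25 = 894.375 AUR
894.375 AUR × 0.74 = 661.8375 DRK
661.8375 DRK × 3.02 = 1998.74925 KRn

1998.75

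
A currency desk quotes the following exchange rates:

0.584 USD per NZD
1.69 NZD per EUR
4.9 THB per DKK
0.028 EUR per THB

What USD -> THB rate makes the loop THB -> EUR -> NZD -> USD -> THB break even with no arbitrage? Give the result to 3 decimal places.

36.186

Known legs of the cycle: 0.028 × 1.69 × 0.584 = 0.02763488
For no arbitrage the full-cycle product must be 1, so the missing rate is 1 / 0.02763488 ≈ 36.18615.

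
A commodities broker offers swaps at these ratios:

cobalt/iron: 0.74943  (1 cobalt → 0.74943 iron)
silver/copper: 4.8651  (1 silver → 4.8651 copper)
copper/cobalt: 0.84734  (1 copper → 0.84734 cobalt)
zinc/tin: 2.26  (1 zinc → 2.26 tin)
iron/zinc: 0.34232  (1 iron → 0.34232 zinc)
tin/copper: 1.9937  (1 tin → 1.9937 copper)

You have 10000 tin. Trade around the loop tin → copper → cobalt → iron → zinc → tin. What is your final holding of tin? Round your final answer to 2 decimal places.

10000 tin × 1.9937 = 19937 copper
19937 copper × 0.84734 = 16893.41758 cobalt
16893.41758 cobalt × 0.74943 = 12660.4339369794 iron
12660.4339369794 iron × 0.34232 = 4333.919745306788208 zinc
4333.919745306788208 zinc × 2.26 = 9794.65862439334135008 tin

9794.66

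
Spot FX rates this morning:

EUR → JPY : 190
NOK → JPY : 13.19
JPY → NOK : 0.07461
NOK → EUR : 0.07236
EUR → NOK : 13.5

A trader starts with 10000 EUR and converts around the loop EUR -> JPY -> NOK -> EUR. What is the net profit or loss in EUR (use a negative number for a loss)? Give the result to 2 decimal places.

10000 EUR × 190 = 1900000 JPY
1900000 JPY × 0.07461 = 141759 NOK
141759 NOK × 0.07236 = 10257.68124 EUR
Net change: 10257.68124 − 10000 = 257.68124 EUR

257.68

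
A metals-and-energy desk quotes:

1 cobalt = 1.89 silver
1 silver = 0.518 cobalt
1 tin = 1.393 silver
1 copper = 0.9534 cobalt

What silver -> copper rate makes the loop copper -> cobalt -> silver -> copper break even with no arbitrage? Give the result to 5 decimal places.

Known legs of the cycle: 0.9534 × 1.89 = 1.801926
For no arbitrage the full-cycle product must be 1, so the missing rate is 1 / 1.801926 ≈ 0.5549617.

0.55496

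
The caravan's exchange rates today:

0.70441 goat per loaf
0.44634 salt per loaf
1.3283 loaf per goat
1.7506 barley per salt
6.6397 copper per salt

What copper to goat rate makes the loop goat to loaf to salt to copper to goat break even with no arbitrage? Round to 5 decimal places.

0.25403

Known legs of the cycle: 1.3283 × 0.44634 × 6.6397 = 3.9365016600534
For no arbitrage the full-cycle product must be 1, so the missing rate is 1 / 3.9365016600534 ≈ 0.2540327.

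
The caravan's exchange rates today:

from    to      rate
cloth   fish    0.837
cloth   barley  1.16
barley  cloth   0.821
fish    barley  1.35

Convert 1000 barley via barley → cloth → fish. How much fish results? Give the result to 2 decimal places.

687.18

1000 barley × 0.821 = 821 cloth
821 cloth × 0.837 = 687.177 fish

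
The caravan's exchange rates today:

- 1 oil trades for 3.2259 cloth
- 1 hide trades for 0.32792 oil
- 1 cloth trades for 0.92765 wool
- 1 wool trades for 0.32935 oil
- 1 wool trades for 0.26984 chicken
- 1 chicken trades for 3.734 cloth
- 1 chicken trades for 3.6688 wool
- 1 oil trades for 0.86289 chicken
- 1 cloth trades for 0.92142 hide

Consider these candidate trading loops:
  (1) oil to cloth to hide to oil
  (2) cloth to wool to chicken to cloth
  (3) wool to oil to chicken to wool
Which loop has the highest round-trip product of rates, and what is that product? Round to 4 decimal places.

1.0426

(1) 3.2259 × 0.92142 × 0.32792 = 0.97471
(2) 0.92765 × 0.26984 × 3.734 = 0.93468
(3) 0.32935 × 0.86289 × 3.6688 = 1.04265
Highest is cycle (3) at 1.0426 (>1, arbitrage).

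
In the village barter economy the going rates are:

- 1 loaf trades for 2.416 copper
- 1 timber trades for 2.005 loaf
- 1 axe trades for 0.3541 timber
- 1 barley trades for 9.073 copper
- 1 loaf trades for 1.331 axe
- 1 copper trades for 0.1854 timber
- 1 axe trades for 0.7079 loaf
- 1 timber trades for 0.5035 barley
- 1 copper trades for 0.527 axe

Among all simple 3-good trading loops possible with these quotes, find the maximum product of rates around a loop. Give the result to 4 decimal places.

timber→loaf→axe→timber: 2.005 × 1.331 × 0.3541 = 0.94497
copper→axe→loaf→copper: 0.527 × 0.7079 × 2.416 = 0.90132
copper→timber→loaf→copper: 0.1854 × 2.005 × 2.416 = 0.89809
barley→copper→timber→barley: 9.073 × 0.1854 × 0.5035 = 0.84695
Maximum is timber→loaf→axe→timber at 0.9450; no arbitrage — every cycle loses value.

0.9450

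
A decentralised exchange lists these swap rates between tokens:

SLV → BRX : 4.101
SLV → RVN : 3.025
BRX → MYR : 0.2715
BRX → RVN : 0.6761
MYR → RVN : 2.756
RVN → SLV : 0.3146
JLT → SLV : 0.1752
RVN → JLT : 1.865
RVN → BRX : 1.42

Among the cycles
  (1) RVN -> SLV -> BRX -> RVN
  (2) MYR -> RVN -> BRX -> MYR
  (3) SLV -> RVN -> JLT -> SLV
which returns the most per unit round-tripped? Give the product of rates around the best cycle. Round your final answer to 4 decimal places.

(1) 0.3146 × 4.101 × 0.6761 = 0.87229
(2) 2.756 × 1.42 × 0.2715 = 1.06252
(3) 3.025 × 1.865 × 0.1752 = 0.98841
Highest is cycle (2) at 1.0625 (>1, arbitrage).

1.0625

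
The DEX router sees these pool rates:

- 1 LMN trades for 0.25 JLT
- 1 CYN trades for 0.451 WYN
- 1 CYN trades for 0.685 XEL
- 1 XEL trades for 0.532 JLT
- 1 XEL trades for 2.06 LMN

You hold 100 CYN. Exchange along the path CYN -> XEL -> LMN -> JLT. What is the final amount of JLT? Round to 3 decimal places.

100 CYN × 0.685 = 68.5 XEL
68.5 XEL × 2.06 = 141.11 LMN
141.11 LMN × 0.25 = 35.2775 JLT

35.278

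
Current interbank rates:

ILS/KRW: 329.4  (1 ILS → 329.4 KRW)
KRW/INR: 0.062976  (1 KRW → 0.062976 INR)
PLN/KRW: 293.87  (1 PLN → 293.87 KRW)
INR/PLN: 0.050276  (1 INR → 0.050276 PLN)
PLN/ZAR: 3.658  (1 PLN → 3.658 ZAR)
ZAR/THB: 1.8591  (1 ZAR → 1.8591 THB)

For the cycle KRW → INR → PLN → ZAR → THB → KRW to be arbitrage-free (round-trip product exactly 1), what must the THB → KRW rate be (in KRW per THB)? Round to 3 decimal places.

46.443

Known legs of the cycle: 0.062976 × 0.050276 × 3.658 × 1.8591 = 0.0215318944382128128
For no arbitrage the full-cycle product must be 1, so the missing rate is 1 / 0.0215318944382128128 ≈ 46.44273.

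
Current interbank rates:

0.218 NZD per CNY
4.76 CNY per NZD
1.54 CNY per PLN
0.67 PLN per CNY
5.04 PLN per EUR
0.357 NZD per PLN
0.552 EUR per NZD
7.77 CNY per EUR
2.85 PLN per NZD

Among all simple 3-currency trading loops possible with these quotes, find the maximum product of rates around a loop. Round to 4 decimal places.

1.1385

PLN→NZD→CNY→PLN: 0.357 × 4.76 × 0.67 = 1.13854
PLN→NZD→EUR→PLN: 0.357 × 0.552 × 5.04 = 0.99320
PLN→CNY→NZD→PLN: 1.54 × 0.218 × 2.85 = 0.95680
CNY→NZD→EUR→CNY: 0.218 × 0.552 × 7.77 = 0.93501
Maximum is PLN→NZD→CNY→PLN at 1.1385; arbitrage exists.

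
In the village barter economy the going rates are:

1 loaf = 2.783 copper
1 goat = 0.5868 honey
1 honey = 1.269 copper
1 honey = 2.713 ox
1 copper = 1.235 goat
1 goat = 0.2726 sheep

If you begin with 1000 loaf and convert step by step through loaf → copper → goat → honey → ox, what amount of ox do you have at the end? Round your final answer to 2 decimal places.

5471.67

1000 loaf × 2.783 = 2783 copper
2783 copper × 1.235 = 3437.005 goat
3437.005 goat × 0.5868 = 2016.834534 honey
2016.834534 honey × 2.713 = 5471.672090742 ox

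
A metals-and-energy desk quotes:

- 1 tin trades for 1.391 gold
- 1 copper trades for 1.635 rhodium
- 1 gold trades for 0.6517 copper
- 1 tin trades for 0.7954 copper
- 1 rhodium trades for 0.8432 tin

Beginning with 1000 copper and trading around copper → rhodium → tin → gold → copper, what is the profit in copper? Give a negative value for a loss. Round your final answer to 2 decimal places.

249.75

1000 copper × 1.635 = 1635 rhodium
1635 rhodium × 0.8432 = 1378.632 tin
1378.632 tin × 1.391 = 1917.677112 gold
1917.677112 gold × 0.6517 = 1249.7501738904 copper
Net change: 1249.7501738904 − 1000 = 249.7501738904 copper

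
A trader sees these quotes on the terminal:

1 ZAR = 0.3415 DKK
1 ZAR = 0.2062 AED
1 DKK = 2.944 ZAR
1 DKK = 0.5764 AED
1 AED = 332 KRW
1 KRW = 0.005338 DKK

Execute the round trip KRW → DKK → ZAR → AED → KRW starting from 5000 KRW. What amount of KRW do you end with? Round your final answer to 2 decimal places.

5379.14

5000 KRW × 0.005338 = 26.69 DKK
26.69 DKK × 2.944 = 78.57536 ZAR
78.57536 ZAR × 0.2062 = 16.202239232 AED
16.202239232 AED × 332 = 5379.143425024 KRW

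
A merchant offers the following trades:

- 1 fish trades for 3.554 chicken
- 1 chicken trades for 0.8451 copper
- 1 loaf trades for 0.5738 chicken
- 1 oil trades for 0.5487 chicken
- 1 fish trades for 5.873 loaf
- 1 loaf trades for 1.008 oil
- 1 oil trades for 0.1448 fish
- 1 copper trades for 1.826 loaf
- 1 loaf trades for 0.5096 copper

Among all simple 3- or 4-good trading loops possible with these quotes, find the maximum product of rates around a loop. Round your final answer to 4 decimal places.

loaf→chicken→copper→loaf: 0.5738 × 0.8451 × 1.826 = 0.88546
fish→loaf→oil→fish: 5.873 × 1.008 × 0.1448 = 0.85721
loaf→oil→chicken→copper→loaf: 1.008 × 0.5487 × 0.8451 × 1.826 = 0.85350
Maximum is loaf→chicken→copper→loaf at 0.8855; no arbitrage — every cycle loses value.

0.8855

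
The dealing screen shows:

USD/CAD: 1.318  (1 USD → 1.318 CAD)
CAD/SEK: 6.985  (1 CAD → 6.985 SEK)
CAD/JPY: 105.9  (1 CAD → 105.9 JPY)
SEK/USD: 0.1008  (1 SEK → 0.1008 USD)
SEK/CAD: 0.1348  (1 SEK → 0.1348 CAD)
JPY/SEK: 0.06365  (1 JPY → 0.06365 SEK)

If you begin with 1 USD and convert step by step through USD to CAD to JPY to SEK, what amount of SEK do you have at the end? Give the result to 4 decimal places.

8.8840

1 USD × 1.318 = 1.318 CAD
1.318 CAD × 105.9 = 139.5762 JPY
139.5762 JPY × 0.06365 = 8.88402513 SEK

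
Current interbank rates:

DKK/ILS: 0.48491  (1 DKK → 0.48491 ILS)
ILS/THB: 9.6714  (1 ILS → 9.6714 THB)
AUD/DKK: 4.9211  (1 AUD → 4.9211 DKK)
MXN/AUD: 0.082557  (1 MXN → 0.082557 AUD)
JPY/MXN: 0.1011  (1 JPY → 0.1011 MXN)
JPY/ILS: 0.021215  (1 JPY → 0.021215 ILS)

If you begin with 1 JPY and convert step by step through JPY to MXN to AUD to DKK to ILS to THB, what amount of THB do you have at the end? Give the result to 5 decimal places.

1 JPY × 0.1011 = 0.1011 MXN
0.1011 MXN × 0.082557 = 0.0083465127 AUD
0.0083465127 AUD × 4.9211 = 0.04107402364797 DKK
0.04107402364797 DKK × 0.48491 = 0.0199172048071371327 ILS
0.0199172048071371327 ILS × 9.6714 = 0.19262725457174606519478 THB

0.19263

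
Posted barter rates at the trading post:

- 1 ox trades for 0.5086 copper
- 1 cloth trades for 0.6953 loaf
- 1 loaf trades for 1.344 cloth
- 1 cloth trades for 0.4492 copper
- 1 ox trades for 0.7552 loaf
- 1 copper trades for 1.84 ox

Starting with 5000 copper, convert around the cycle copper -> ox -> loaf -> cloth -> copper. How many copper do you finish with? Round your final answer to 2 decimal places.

5000 copper × 1.84 = 9200 ox
9200 ox × 0.7552 = 6947.84 loaf
6947.84 loaf × 1.344 = 9337.89696 cloth
9337.89696 cloth × 0.4492 = 4194.583314432 copper

4194.58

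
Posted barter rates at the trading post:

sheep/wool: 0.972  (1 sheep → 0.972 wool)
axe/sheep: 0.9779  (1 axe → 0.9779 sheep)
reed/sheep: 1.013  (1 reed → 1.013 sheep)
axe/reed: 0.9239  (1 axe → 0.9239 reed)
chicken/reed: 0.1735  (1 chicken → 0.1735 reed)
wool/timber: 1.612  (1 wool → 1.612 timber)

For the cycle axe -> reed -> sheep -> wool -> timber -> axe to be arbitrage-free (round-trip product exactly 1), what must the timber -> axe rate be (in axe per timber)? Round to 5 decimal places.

0.68192

Known legs of the cycle: 0.9239 × 1.013 × 0.972 × 1.612 = 1.4664447830448
For no arbitrage the full-cycle product must be 1, so the missing rate is 1 / 1.4664447830448 ≈ 0.6819213.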